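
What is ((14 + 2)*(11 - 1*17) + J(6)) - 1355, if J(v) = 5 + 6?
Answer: -1440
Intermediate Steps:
J(v) = 11
((14 + 2)*(11 - 1*17) + J(6)) - 1355 = ((14 + 2)*(11 - 1*17) + 11) - 1355 = (16*(11 - 17) + 11) - 1355 = (16*(-6) + 11) - 1355 = (-96 + 11) - 1355 = -85 - 1355 = -1440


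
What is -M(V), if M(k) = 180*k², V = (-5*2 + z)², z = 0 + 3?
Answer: -432180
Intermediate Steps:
z = 3
V = 49 (V = (-5*2 + 3)² = (-10 + 3)² = (-7)² = 49)
-M(V) = -180*49² = -180*2401 = -1*432180 = -432180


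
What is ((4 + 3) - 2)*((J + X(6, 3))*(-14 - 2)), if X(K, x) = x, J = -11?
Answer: 640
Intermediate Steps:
((4 + 3) - 2)*((J + X(6, 3))*(-14 - 2)) = ((4 + 3) - 2)*((-11 + 3)*(-14 - 2)) = (7 - 2)*(-8*(-16)) = 5*128 = 640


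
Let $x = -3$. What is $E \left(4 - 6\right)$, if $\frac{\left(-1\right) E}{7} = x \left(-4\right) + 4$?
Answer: $224$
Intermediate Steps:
$E = -112$ ($E = - 7 \left(\left(-3\right) \left(-4\right) + 4\right) = - 7 \left(12 + 4\right) = \left(-7\right) 16 = -112$)
$E \left(4 - 6\right) = - 112 \left(4 - 6\right) = \left(-112\right) \left(-2\right) = 224$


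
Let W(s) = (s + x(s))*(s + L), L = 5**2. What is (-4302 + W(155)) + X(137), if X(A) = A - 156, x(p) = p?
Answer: 51479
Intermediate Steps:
L = 25
X(A) = -156 + A
W(s) = 2*s*(25 + s) (W(s) = (s + s)*(s + 25) = (2*s)*(25 + s) = 2*s*(25 + s))
(-4302 + W(155)) + X(137) = (-4302 + 2*155*(25 + 155)) + (-156 + 137) = (-4302 + 2*155*180) - 19 = (-4302 + 55800) - 19 = 51498 - 19 = 51479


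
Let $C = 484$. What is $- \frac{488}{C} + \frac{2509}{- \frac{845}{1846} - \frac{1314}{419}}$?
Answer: $- \frac{18089024728}{25872583} \approx -699.16$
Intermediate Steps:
$- \frac{488}{C} + \frac{2509}{- \frac{845}{1846} - \frac{1314}{419}} = - \frac{488}{484} + \frac{2509}{- \frac{845}{1846} - \frac{1314}{419}} = \left(-488\right) \frac{1}{484} + \frac{2509}{\left(-845\right) \frac{1}{1846} - \frac{1314}{419}} = - \frac{122}{121} + \frac{2509}{- \frac{65}{142} - \frac{1314}{419}} = - \frac{122}{121} + \frac{2509}{- \frac{213823}{59498}} = - \frac{122}{121} + 2509 \left(- \frac{59498}{213823}\right) = - \frac{122}{121} - \frac{149280482}{213823} = - \frac{18089024728}{25872583}$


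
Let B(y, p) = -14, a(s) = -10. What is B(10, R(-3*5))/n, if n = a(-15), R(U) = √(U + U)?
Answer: 7/5 ≈ 1.4000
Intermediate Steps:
R(U) = √2*√U (R(U) = √(2*U) = √2*√U)
n = -10
B(10, R(-3*5))/n = -14/(-10) = -14*(-⅒) = 7/5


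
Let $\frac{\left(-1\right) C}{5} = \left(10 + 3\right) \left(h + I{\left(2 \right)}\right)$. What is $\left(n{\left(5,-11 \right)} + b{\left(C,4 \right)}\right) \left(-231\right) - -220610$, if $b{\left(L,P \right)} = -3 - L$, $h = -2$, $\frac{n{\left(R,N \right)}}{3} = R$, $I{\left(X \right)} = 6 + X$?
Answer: $127748$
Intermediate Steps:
$n{\left(R,N \right)} = 3 R$
$C = -390$ ($C = - 5 \left(10 + 3\right) \left(-2 + \left(6 + 2\right)\right) = - 5 \cdot 13 \left(-2 + 8\right) = - 5 \cdot 13 \cdot 6 = \left(-5\right) 78 = -390$)
$\left(n{\left(5,-11 \right)} + b{\left(C,4 \right)}\right) \left(-231\right) - -220610 = \left(3 \cdot 5 - -387\right) \left(-231\right) - -220610 = \left(15 + \left(-3 + 390\right)\right) \left(-231\right) + 220610 = \left(15 + 387\right) \left(-231\right) + 220610 = 402 \left(-231\right) + 220610 = -92862 + 220610 = 127748$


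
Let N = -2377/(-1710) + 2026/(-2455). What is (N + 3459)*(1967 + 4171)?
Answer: 198099530981/9329 ≈ 2.1235e+7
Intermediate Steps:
N = 94843/167922 (N = -2377*(-1/1710) + 2026*(-1/2455) = 2377/1710 - 2026/2455 = 94843/167922 ≈ 0.56480)
(N + 3459)*(1967 + 4171) = (94843/167922 + 3459)*(1967 + 4171) = (580937041/167922)*6138 = 198099530981/9329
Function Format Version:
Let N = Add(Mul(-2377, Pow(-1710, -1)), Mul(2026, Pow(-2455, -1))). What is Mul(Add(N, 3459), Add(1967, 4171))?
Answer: Rational(198099530981, 9329) ≈ 2.1235e+7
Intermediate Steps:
N = Rational(94843, 167922) (N = Add(Mul(-2377, Rational(-1, 1710)), Mul(2026, Rational(-1, 2455))) = Add(Rational(2377, 1710), Rational(-2026, 2455)) = Rational(94843, 167922) ≈ 0.56480)
Mul(Add(N, 3459), Add(1967, 4171)) = Mul(Add(Rational(94843, 167922), 3459), Add(1967, 4171)) = Mul(Rational(580937041, 167922), 6138) = Rational(198099530981, 9329)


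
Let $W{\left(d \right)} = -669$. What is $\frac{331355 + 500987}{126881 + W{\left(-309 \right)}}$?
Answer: $\frac{416171}{63106} \approx 6.5948$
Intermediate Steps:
$\frac{331355 + 500987}{126881 + W{\left(-309 \right)}} = \frac{331355 + 500987}{126881 - 669} = \frac{832342}{126212} = 832342 \cdot \frac{1}{126212} = \frac{416171}{63106}$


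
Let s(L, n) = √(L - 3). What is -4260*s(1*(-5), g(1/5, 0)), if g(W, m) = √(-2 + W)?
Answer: -8520*I*√2 ≈ -12049.0*I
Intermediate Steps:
s(L, n) = √(-3 + L)
-4260*s(1*(-5), g(1/5, 0)) = -4260*√(-3 + 1*(-5)) = -4260*√(-3 - 5) = -4260*√(-8) = -4260*2*I*√2 = -8520*I*√2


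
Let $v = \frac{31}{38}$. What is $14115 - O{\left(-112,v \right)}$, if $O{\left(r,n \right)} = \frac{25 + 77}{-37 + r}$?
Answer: $\frac{2103237}{149} \approx 14116.0$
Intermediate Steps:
$v = \frac{31}{38}$ ($v = 31 \cdot \frac{1}{38} = \frac{31}{38} \approx 0.81579$)
$O{\left(r,n \right)} = \frac{102}{-37 + r}$
$14115 - O{\left(-112,v \right)} = 14115 - \frac{102}{-37 - 112} = 14115 - \frac{102}{-149} = 14115 - 102 \left(- \frac{1}{149}\right) = 14115 - - \frac{102}{149} = 14115 + \frac{102}{149} = \frac{2103237}{149}$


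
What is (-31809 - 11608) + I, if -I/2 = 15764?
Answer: -74945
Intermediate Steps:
I = -31528 (I = -2*15764 = -31528)
(-31809 - 11608) + I = (-31809 - 11608) - 31528 = -43417 - 31528 = -74945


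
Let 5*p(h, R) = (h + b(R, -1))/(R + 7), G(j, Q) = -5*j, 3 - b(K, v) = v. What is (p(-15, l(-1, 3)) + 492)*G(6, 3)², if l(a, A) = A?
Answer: 442602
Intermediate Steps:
b(K, v) = 3 - v
p(h, R) = (4 + h)/(5*(7 + R)) (p(h, R) = ((h + (3 - 1*(-1)))/(R + 7))/5 = ((h + (3 + 1))/(7 + R))/5 = ((h + 4)/(7 + R))/5 = ((4 + h)/(7 + R))/5 = (4 + h)/(5*(7 + R)))
(p(-15, l(-1, 3)) + 492)*G(6, 3)² = ((4 - 15)/(5*(7 + 3)) + 492)*(-5*6)² = ((⅕)*(-11)/10 + 492)*(-30)² = ((⅕)*(⅒)*(-11) + 492)*900 = (-11/50 + 492)*900 = (24589/50)*900 = 442602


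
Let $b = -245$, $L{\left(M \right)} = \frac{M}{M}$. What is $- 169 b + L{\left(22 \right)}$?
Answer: $41406$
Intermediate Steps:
$L{\left(M \right)} = 1$
$- 169 b + L{\left(22 \right)} = \left(-169\right) \left(-245\right) + 1 = 41405 + 1 = 41406$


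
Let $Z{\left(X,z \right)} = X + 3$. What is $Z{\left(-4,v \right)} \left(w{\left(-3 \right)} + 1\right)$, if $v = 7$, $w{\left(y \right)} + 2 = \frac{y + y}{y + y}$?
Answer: $0$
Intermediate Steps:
$w{\left(y \right)} = -1$ ($w{\left(y \right)} = -2 + \frac{y + y}{y + y} = -2 + \frac{2 y}{2 y} = -2 + 2 y \frac{1}{2 y} = -2 + 1 = -1$)
$Z{\left(X,z \right)} = 3 + X$
$Z{\left(-4,v \right)} \left(w{\left(-3 \right)} + 1\right) = \left(3 - 4\right) \left(-1 + 1\right) = \left(-1\right) 0 = 0$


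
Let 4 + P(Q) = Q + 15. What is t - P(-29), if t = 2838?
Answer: 2856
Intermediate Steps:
P(Q) = 11 + Q (P(Q) = -4 + (Q + 15) = -4 + (15 + Q) = 11 + Q)
t - P(-29) = 2838 - (11 - 29) = 2838 - 1*(-18) = 2838 + 18 = 2856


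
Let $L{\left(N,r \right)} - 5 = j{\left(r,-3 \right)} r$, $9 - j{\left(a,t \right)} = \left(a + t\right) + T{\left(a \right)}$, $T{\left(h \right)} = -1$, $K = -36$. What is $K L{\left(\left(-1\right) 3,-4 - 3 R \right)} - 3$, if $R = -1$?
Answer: $321$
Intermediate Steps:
$j{\left(a,t \right)} = 10 - a - t$ ($j{\left(a,t \right)} = 9 - \left(\left(a + t\right) - 1\right) = 9 - \left(-1 + a + t\right) = 10 - a - t$)
$L{\left(N,r \right)} = 5 + r \left(13 - r\right)$ ($L{\left(N,r \right)} = 5 + \left(10 - r - -3\right) r = 5 + \left(10 - r + 3\right) r = 5 + \left(13 - r\right) r = 5 + r \left(13 - r\right)$)
$K L{\left(\left(-1\right) 3,-4 - 3 R \right)} - 3 = - 36 \left(5 - \left(-4 - -3\right) \left(-13 - 1\right)\right) - 3 = - 36 \left(5 - \left(-4 + 3\right) \left(-13 + \left(-4 + 3\right)\right)\right) - 3 = - 36 \left(5 - - (-13 - 1)\right) - 3 = - 36 \left(5 - \left(-1\right) \left(-14\right)\right) - 3 = - 36 \left(5 - 14\right) - 3 = \left(-36\right) \left(-9\right) - 3 = 324 - 3 = 321$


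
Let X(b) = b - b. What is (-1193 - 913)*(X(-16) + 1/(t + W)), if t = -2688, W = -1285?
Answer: 2106/3973 ≈ 0.53008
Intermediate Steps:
X(b) = 0
(-1193 - 913)*(X(-16) + 1/(t + W)) = (-1193 - 913)*(0 + 1/(-2688 - 1285)) = -2106*(0 + 1/(-3973)) = -2106*(0 - 1/3973) = -2106*(-1/3973) = 2106/3973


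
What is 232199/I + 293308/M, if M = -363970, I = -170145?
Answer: -707465051/325935135 ≈ -2.1706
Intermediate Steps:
232199/I + 293308/M = 232199/(-170145) + 293308/(-363970) = 232199*(-1/170145) + 293308*(-1/363970) = -12221/8955 - 146654/181985 = -707465051/325935135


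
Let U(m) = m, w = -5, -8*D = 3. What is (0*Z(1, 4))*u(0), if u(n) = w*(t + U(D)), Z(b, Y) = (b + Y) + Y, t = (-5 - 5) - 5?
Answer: 0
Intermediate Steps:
D = -3/8 (D = -⅛*3 = -3/8 ≈ -0.37500)
t = -15 (t = -10 - 5 = -15)
Z(b, Y) = b + 2*Y (Z(b, Y) = (Y + b) + Y = b + 2*Y)
u(n) = 615/8 (u(n) = -5*(-15 - 3/8) = -5*(-123/8) = 615/8)
(0*Z(1, 4))*u(0) = (0*(1 + 2*4))*(615/8) = (0*(1 + 8))*(615/8) = (0*9)*(615/8) = 0*(615/8) = 0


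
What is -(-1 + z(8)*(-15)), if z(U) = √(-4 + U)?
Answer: 31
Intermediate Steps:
-(-1 + z(8)*(-15)) = -(-1 + √(-4 + 8)*(-15)) = -(-1 + √4*(-15)) = -(-1 + 2*(-15)) = -(-1 - 30) = -1*(-31) = 31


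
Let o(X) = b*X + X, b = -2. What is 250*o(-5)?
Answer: 1250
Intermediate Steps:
o(X) = -X (o(X) = -2*X + X = -X)
250*o(-5) = 250*(-1*(-5)) = 250*5 = 1250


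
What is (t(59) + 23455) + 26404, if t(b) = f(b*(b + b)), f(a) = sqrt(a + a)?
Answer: 49977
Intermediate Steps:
f(a) = sqrt(2)*sqrt(a) (f(a) = sqrt(2*a) = sqrt(2)*sqrt(a))
t(b) = 2*sqrt(b**2) (t(b) = sqrt(2)*sqrt(b*(b + b)) = sqrt(2)*sqrt(b*(2*b)) = sqrt(2)*sqrt(2*b**2) = sqrt(2)*(sqrt(2)*sqrt(b**2)) = 2*sqrt(b**2))
(t(59) + 23455) + 26404 = (2*sqrt(59**2) + 23455) + 26404 = (2*sqrt(3481) + 23455) + 26404 = (2*59 + 23455) + 26404 = (118 + 23455) + 26404 = 23573 + 26404 = 49977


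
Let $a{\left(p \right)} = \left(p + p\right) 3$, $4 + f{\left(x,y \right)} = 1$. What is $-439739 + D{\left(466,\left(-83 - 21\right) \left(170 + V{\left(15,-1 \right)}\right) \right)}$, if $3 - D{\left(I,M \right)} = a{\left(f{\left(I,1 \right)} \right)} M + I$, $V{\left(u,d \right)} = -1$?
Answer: $-756570$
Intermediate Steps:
$f{\left(x,y \right)} = -3$ ($f{\left(x,y \right)} = -4 + 1 = -3$)
$a{\left(p \right)} = 6 p$ ($a{\left(p \right)} = 2 p 3 = 6 p$)
$D{\left(I,M \right)} = 3 - I + 18 M$ ($D{\left(I,M \right)} = 3 - \left(6 \left(-3\right) M + I\right) = 3 - \left(- 18 M + I\right) = 3 - \left(I - 18 M\right) = 3 - I + 18 M$)
$-439739 + D{\left(466,\left(-83 - 21\right) \left(170 + V{\left(15,-1 \right)}\right) \right)} = -439739 + \left(3 - 466 + 18 \left(-83 - 21\right) \left(170 - 1\right)\right) = -439739 + \left(3 - 466 + 18 \left(\left(-104\right) 169\right)\right) = -439739 + \left(3 - 466 + 18 \left(-17576\right)\right) = -439739 - 316831 = -756570$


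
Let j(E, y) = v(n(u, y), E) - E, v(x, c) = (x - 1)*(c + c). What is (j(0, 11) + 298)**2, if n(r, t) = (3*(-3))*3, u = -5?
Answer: 88804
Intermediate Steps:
n(r, t) = -27 (n(r, t) = -9*3 = -27)
v(x, c) = 2*c*(-1 + x) (v(x, c) = (-1 + x)*(2*c) = 2*c*(-1 + x))
j(E, y) = -57*E (j(E, y) = 2*E*(-1 - 27) - E = 2*E*(-28) - E = -56*E - E = -57*E)
(j(0, 11) + 298)**2 = (-57*0 + 298)**2 = (0 + 298)**2 = 298**2 = 88804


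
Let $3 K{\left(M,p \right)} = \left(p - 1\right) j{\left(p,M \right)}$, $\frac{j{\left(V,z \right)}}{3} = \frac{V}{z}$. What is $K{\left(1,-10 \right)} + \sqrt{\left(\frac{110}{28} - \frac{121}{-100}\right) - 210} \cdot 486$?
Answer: $110 + \frac{243 i \sqrt{1003821}}{35} \approx 110.0 + 6956.1 i$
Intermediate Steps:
$j{\left(V,z \right)} = \frac{3 V}{z}$ ($j{\left(V,z \right)} = 3 \frac{V}{z} = \frac{3 V}{z}$)
$K{\left(M,p \right)} = \frac{p \left(-1 + p\right)}{M}$ ($K{\left(M,p \right)} = \frac{\left(p - 1\right) \frac{3 p}{M}}{3} = \frac{\left(-1 + p\right) \frac{3 p}{M}}{3} = \frac{3 p \frac{1}{M} \left(-1 + p\right)}{3} = \frac{p \left(-1 + p\right)}{M}$)
$K{\left(1,-10 \right)} + \sqrt{\left(\frac{110}{28} - \frac{121}{-100}\right) - 210} \cdot 486 = - \frac{10 \left(-1 - 10\right)}{1} + \sqrt{\left(\frac{110}{28} - \frac{121}{-100}\right) - 210} \cdot 486 = \left(-10\right) 1 \left(-11\right) + \sqrt{\left(110 \cdot \frac{1}{28} - - \frac{121}{100}\right) - 210} \cdot 486 = 110 + \sqrt{\left(\frac{55}{14} + \frac{121}{100}\right) - 210} \cdot 486 = 110 + \sqrt{\frac{3597}{700} - 210} \cdot 486 = 110 + \sqrt{- \frac{143403}{700}} \cdot 486 = 110 + \frac{i \sqrt{1003821}}{70} \cdot 486 = 110 + \frac{243 i \sqrt{1003821}}{35}$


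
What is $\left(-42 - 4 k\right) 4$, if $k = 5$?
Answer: $-248$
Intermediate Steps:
$\left(-42 - 4 k\right) 4 = \left(-42 - 20\right) 4 = \left(-62\right) 4 = -248$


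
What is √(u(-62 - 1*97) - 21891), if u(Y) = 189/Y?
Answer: I*√61495158/53 ≈ 147.96*I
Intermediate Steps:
√(u(-62 - 1*97) - 21891) = √(189/(-62 - 1*97) - 21891) = √(189/(-62 - 97) - 21891) = √(189/(-159) - 21891) = √(189*(-1/159) - 21891) = √(-63/53 - 21891) = √(-1160286/53) = I*√61495158/53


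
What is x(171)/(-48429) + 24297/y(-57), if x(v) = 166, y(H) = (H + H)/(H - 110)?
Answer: 65501814349/1840302 ≈ 35593.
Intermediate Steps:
y(H) = 2*H/(-110 + H) (y(H) = (2*H)/(-110 + H) = 2*H/(-110 + H))
x(171)/(-48429) + 24297/y(-57) = 166/(-48429) + 24297/((2*(-57)/(-110 - 57))) = 166*(-1/48429) + 24297/((2*(-57)/(-167))) = -166/48429 + 24297/((2*(-57)*(-1/167))) = -166/48429 + 24297/(114/167) = -166/48429 + 24297*(167/114) = -166/48429 + 1352533/38 = 65501814349/1840302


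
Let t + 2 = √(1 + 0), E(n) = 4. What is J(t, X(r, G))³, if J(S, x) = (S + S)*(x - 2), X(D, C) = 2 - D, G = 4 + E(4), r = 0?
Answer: 0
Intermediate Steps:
G = 8 (G = 4 + 4 = 8)
t = -1 (t = -2 + √(1 + 0) = -2 + √1 = -2 + 1 = -1)
J(S, x) = 2*S*(-2 + x) (J(S, x) = (2*S)*(-2 + x) = 2*S*(-2 + x))
J(t, X(r, G))³ = (2*(-1)*(-2 + (2 - 1*0)))³ = (2*(-1)*(-2 + (2 + 0)))³ = (2*(-1)*(-2 + 2))³ = (2*(-1)*0)³ = 0³ = 0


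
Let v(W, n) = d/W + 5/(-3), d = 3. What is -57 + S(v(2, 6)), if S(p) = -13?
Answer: -70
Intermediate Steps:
v(W, n) = -5/3 + 3/W (v(W, n) = 3/W + 5/(-3) = 3/W + 5*(-⅓) = 3/W - 5/3 = -5/3 + 3/W)
-57 + S(v(2, 6)) = -57 - 13 = -70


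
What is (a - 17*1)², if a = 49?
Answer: 1024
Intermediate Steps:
(a - 17*1)² = (49 - 17*1)² = (49 - 17)² = 32² = 1024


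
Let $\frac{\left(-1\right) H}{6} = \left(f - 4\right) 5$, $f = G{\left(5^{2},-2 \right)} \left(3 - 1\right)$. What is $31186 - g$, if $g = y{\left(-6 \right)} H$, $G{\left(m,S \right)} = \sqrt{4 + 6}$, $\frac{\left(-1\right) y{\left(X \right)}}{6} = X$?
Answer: $26866 + 2160 \sqrt{10} \approx 33697.0$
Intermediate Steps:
$y{\left(X \right)} = - 6 X$
$G{\left(m,S \right)} = \sqrt{10}$
$f = 2 \sqrt{10}$ ($f = \sqrt{10} \left(3 - 1\right) = \sqrt{10} \cdot 2 = 2 \sqrt{10} \approx 6.3246$)
$H = 120 - 60 \sqrt{10}$ ($H = - 6 \left(2 \sqrt{10} - 4\right) 5 = - 6 \left(-4 + 2 \sqrt{10}\right) 5 = - 6 \left(-20 + 10 \sqrt{10}\right) = 120 - 60 \sqrt{10} \approx -69.737$)
$g = 4320 - 2160 \sqrt{10}$ ($g = \left(-6\right) \left(-6\right) \left(120 - 60 \sqrt{10}\right) = 36 \left(120 - 60 \sqrt{10}\right) = 4320 - 2160 \sqrt{10} \approx -2510.5$)
$31186 - g = 31186 - \left(4320 - 2160 \sqrt{10}\right) = 26866 + 2160 \sqrt{10}$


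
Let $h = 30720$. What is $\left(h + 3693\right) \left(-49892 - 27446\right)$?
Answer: $-2661432594$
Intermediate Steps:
$\left(h + 3693\right) \left(-49892 - 27446\right) = \left(30720 + 3693\right) \left(-49892 - 27446\right) = 34413 \left(-77338\right) = -2661432594$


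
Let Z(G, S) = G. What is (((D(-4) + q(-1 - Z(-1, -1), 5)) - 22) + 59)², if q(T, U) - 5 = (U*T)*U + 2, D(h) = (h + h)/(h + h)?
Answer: 2025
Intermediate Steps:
D(h) = 1 (D(h) = (2*h)/((2*h)) = (2*h)*(1/(2*h)) = 1)
q(T, U) = 7 + T*U² (q(T, U) = 5 + ((U*T)*U + 2) = 5 + ((T*U)*U + 2) = 5 + (T*U² + 2) = 5 + (2 + T*U²) = 7 + T*U²)
(((D(-4) + q(-1 - Z(-1, -1), 5)) - 22) + 59)² = (((1 + (7 + (-1 - 1*(-1))*5²)) - 22) + 59)² = (((1 + (7 + (-1 + 1)*25)) - 22) + 59)² = (((1 + (7 + 0*25)) - 22) + 59)² = (((1 + (7 + 0)) - 22) + 59)² = (((1 + 7) - 22) + 59)² = ((8 - 22) + 59)² = (-14 + 59)² = 45² = 2025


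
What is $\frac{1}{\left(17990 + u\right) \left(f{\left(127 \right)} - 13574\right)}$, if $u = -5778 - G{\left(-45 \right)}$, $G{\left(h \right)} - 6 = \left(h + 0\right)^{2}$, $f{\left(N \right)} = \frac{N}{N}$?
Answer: $- \frac{1}{138186713} \approx -7.2366 \cdot 10^{-9}$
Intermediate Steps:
$f{\left(N \right)} = 1$
$G{\left(h \right)} = 6 + h^{2}$ ($G{\left(h \right)} = 6 + \left(h + 0\right)^{2} = 6 + h^{2}$)
$u = -7809$ ($u = -5778 - \left(6 + \left(-45\right)^{2}\right) = -5778 - \left(6 + 2025\right) = -5778 - 2031 = -7809$)
$\frac{1}{\left(17990 + u\right) \left(f{\left(127 \right)} - 13574\right)} = \frac{1}{\left(17990 - 7809\right) \left(1 - 13574\right)} = \frac{1}{10181 \left(-13573\right)} = \frac{1}{-138186713} = - \frac{1}{138186713}$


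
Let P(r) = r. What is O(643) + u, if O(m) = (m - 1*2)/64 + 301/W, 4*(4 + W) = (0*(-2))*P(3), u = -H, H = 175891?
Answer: -11261199/64 ≈ -1.7596e+5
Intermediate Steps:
u = -175891 (u = -1*175891 = -175891)
W = -4 (W = -4 + ((0*(-2))*3)/4 = -4 + (0*3)/4 = -4 + (1/4)*0 = -4 + 0 = -4)
O(m) = -2409/32 + m/64 (O(m) = (m - 1*2)/64 + 301/(-4) = (m - 2)*(1/64) + 301*(-1/4) = (-2 + m)*(1/64) - 301/4 = (-1/32 + m/64) - 301/4 = -2409/32 + m/64)
O(643) + u = (-2409/32 + (1/64)*643) - 175891 = (-2409/32 + 643/64) - 175891 = -4175/64 - 175891 = -11261199/64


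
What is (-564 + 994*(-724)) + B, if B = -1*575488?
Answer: -1295708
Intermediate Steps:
B = -575488
(-564 + 994*(-724)) + B = (-564 + 994*(-724)) - 575488 = (-564 - 719656) - 575488 = -720220 - 575488 = -1295708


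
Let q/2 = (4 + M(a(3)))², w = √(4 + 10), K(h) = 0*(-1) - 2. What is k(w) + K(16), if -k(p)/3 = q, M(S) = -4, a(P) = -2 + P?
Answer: -2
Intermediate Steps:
K(h) = -2 (K(h) = 0 - 2 = -2)
w = √14 ≈ 3.7417
q = 0 (q = 2*(4 - 4)² = 2*0² = 2*0 = 0)
k(p) = 0 (k(p) = -3*0 = 0)
k(w) + K(16) = 0 - 2 = -2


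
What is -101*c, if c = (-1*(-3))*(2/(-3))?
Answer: 202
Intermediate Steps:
c = -2 (c = 3*(2*(-1/3)) = 3*(-2/3) = -2)
-101*c = -101*(-2) = 202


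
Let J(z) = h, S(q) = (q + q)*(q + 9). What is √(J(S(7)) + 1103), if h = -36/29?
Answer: √926579/29 ≈ 33.193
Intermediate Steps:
S(q) = 2*q*(9 + q) (S(q) = (2*q)*(9 + q) = 2*q*(9 + q))
h = -36/29 (h = -36*1/29 = -36/29 ≈ -1.2414)
J(z) = -36/29
√(J(S(7)) + 1103) = √(-36/29 + 1103) = √(31951/29) = √926579/29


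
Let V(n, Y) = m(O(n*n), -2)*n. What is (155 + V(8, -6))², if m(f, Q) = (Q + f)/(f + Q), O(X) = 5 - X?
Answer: 26569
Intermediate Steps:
m(f, Q) = 1 (m(f, Q) = (Q + f)/(Q + f) = 1)
V(n, Y) = n (V(n, Y) = 1*n = n)
(155 + V(8, -6))² = (155 + 8)² = 163² = 26569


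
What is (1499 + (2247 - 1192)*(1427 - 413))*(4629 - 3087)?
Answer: 1651896798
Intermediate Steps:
(1499 + (2247 - 1192)*(1427 - 413))*(4629 - 3087) = (1499 + 1055*1014)*1542 = (1499 + 1069770)*1542 = 1071269*1542 = 1651896798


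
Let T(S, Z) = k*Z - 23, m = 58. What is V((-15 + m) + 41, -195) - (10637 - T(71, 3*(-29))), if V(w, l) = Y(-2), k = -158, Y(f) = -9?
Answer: 3077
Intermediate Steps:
V(w, l) = -9
T(S, Z) = -23 - 158*Z (T(S, Z) = -158*Z - 23 = -23 - 158*Z)
V((-15 + m) + 41, -195) - (10637 - T(71, 3*(-29))) = -9 - (10637 - (-23 - 474*(-29))) = -9 - (10637 - (-23 - 158*(-87))) = -9 - (10637 - (-23 + 13746)) = -9 - (10637 - 1*13723) = -9 - (10637 - 13723) = -9 - 1*(-3086) = -9 + 3086 = 3077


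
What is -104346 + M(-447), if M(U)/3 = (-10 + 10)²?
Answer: -104346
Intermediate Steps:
M(U) = 0 (M(U) = 3*(-10 + 10)² = 3*0² = 3*0 = 0)
-104346 + M(-447) = -104346 + 0 = -104346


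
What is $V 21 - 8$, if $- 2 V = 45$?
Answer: $- \frac{961}{2} \approx -480.5$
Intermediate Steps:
$V = - \frac{45}{2}$ ($V = \left(- \frac{1}{2}\right) 45 = - \frac{45}{2} \approx -22.5$)
$V 21 - 8 = \left(- \frac{45}{2}\right) 21 - 8 = - \frac{945}{2} - 8 = - \frac{961}{2}$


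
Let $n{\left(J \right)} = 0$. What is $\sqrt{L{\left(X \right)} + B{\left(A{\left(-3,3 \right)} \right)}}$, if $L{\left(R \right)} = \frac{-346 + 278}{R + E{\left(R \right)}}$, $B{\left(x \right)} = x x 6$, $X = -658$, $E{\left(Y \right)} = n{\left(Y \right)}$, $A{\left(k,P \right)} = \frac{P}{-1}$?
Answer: $\frac{10 \sqrt{58562}}{329} \approx 7.3555$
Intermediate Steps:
$A{\left(k,P \right)} = - P$ ($A{\left(k,P \right)} = P \left(-1\right) = - P$)
$E{\left(Y \right)} = 0$
$B{\left(x \right)} = 6 x^{2}$ ($B{\left(x \right)} = x^{2} \cdot 6 = 6 x^{2}$)
$L{\left(R \right)} = - \frac{68}{R}$ ($L{\left(R \right)} = \frac{-346 + 278}{R + 0} = - \frac{68}{R}$)
$\sqrt{L{\left(X \right)} + B{\left(A{\left(-3,3 \right)} \right)}} = \sqrt{- \frac{68}{-658} + 6 \left(\left(-1\right) 3\right)^{2}} = \sqrt{\left(-68\right) \left(- \frac{1}{658}\right) + 6 \left(-3\right)^{2}} = \sqrt{\frac{34}{329} + 6 \cdot 9} = \sqrt{\frac{34}{329} + 54} = \sqrt{\frac{17800}{329}} = \frac{10 \sqrt{58562}}{329}$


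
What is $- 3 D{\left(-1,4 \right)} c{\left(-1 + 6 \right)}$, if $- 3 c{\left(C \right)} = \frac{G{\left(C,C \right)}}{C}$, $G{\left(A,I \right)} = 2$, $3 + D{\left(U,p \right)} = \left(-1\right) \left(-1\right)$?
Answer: $- \frac{4}{5} \approx -0.8$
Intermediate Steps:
$D{\left(U,p \right)} = -2$ ($D{\left(U,p \right)} = -3 - -1 = -3 + 1 = -2$)
$c{\left(C \right)} = - \frac{2}{3 C}$ ($c{\left(C \right)} = - \frac{2 \frac{1}{C}}{3} = - \frac{2}{3 C}$)
$- 3 D{\left(-1,4 \right)} c{\left(-1 + 6 \right)} = \left(-3\right) \left(-2\right) \left(- \frac{2}{3 \left(-1 + 6\right)}\right) = 6 \left(- \frac{2}{3 \cdot 5}\right) = 6 \left(\left(- \frac{2}{3}\right) \frac{1}{5}\right) = 6 \left(- \frac{2}{15}\right) = - \frac{4}{5}$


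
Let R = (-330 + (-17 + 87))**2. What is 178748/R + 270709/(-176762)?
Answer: 1661990697/1493638900 ≈ 1.1127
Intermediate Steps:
R = 67600 (R = (-330 + 70)**2 = (-260)**2 = 67600)
178748/R + 270709/(-176762) = 178748/67600 + 270709/(-176762) = 178748*(1/67600) + 270709*(-1/176762) = 44687/16900 - 270709/176762 = 1661990697/1493638900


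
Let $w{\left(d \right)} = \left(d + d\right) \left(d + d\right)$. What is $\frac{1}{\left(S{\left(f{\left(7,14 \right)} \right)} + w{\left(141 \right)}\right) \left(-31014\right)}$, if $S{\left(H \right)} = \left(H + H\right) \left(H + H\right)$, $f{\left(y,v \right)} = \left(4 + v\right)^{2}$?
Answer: $- \frac{1}{15489259992} \approx -6.4561 \cdot 10^{-11}$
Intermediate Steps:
$w{\left(d \right)} = 4 d^{2}$ ($w{\left(d \right)} = 2 d 2 d = 4 d^{2}$)
$S{\left(H \right)} = 4 H^{2}$ ($S{\left(H \right)} = 2 H 2 H = 4 H^{2}$)
$\frac{1}{\left(S{\left(f{\left(7,14 \right)} \right)} + w{\left(141 \right)}\right) \left(-31014\right)} = \frac{1}{\left(4 \left(\left(4 + 14\right)^{2}\right)^{2} + 4 \cdot 141^{2}\right) \left(-31014\right)} = \frac{1}{4 \left(18^{2}\right)^{2} + 4 \cdot 19881} \left(- \frac{1}{31014}\right) = \frac{1}{4 \cdot 324^{2} + 79524} \left(- \frac{1}{31014}\right) = \frac{1}{4 \cdot 104976 + 79524} \left(- \frac{1}{31014}\right) = \frac{1}{419904 + 79524} \left(- \frac{1}{31014}\right) = \frac{1}{499428} \left(- \frac{1}{31014}\right) = - \frac{1}{15489259992}$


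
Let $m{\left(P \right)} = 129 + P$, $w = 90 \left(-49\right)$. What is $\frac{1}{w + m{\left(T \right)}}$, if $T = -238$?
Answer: $- \frac{1}{4519} \approx -0.00022129$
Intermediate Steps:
$w = -4410$
$\frac{1}{w + m{\left(T \right)}} = \frac{1}{-4410 + \left(129 - 238\right)} = \frac{1}{-4410 - 109} = \frac{1}{-4519} = - \frac{1}{4519}$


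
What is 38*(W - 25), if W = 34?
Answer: 342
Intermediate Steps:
38*(W - 25) = 38*(34 - 25) = 38*9 = 342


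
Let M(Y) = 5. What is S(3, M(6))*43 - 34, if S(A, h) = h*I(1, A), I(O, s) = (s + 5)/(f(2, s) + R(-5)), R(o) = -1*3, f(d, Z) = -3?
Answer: -962/3 ≈ -320.67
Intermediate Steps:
R(o) = -3
I(O, s) = -5/6 - s/6 (I(O, s) = (s + 5)/(-3 - 3) = (5 + s)/(-6) = (5 + s)*(-1/6) = -5/6 - s/6)
S(A, h) = h*(-5/6 - A/6)
S(3, M(6))*43 - 34 = -1/6*5*(5 + 3)*43 - 34 = -1/6*5*8*43 - 34 = -20/3*43 - 34 = -860/3 - 34 = -962/3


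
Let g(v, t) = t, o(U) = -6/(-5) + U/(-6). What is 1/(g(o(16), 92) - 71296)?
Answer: -1/71204 ≈ -1.4044e-5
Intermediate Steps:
o(U) = 6/5 - U/6 (o(U) = -6*(-⅕) + U*(-⅙) = 6/5 - U/6)
1/(g(o(16), 92) - 71296) = 1/(92 - 71296) = 1/(-71204) = -1/71204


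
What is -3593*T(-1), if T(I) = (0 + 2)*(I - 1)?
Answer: 14372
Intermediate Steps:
T(I) = -2 + 2*I (T(I) = 2*(-1 + I) = -2 + 2*I)
-3593*T(-1) = -3593*(-2 + 2*(-1)) = -3593*(-2 - 2) = -3593*(-4) = 14372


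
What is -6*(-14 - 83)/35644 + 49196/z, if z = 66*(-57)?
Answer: -23044115/1764378 ≈ -13.061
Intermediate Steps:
z = -3762
-6*(-14 - 83)/35644 + 49196/z = -6*(-14 - 83)/35644 + 49196/(-3762) = -6*(-97)*(1/35644) + 49196*(-1/3762) = 582*(1/35644) - 24598/1881 = 291/17822 - 24598/1881 = -23044115/1764378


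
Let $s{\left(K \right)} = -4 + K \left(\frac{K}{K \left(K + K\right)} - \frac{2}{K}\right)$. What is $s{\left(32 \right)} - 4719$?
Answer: $- \frac{9449}{2} \approx -4724.5$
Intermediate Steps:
$s{\left(K \right)} = - \frac{11}{2}$ ($s{\left(K \right)} = -4 + K \left(\frac{K}{K 2 K} - \frac{2}{K}\right) = -4 + K \left(\frac{K}{2 K^{2}} - \frac{2}{K}\right) = -4 + K \left(K \frac{1}{2 K^{2}} - \frac{2}{K}\right) = -4 + K \left(\frac{1}{2 K} - \frac{2}{K}\right) = -4 + K \left(- \frac{3}{2 K}\right) = -4 - \frac{3}{2} = - \frac{11}{2}$)
$s{\left(32 \right)} - 4719 = - \frac{11}{2} - 4719 = - \frac{9449}{2}$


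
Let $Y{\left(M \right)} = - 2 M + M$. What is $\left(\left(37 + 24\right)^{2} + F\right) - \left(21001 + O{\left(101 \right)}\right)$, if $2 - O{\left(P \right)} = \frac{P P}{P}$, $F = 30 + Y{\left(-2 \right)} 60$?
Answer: $-17031$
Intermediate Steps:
$Y{\left(M \right)} = - M$
$F = 150$ ($F = 30 + \left(-1\right) \left(-2\right) 60 = 30 + 2 \cdot 60 = 30 + 120 = 150$)
$O{\left(P \right)} = 2 - P$ ($O{\left(P \right)} = 2 - \frac{P P}{P} = 2 - \frac{P^{2}}{P} = 2 - P$)
$\left(\left(37 + 24\right)^{2} + F\right) - \left(21001 + O{\left(101 \right)}\right) = \left(\left(37 + 24\right)^{2} + 150\right) - \left(21001 + \left(2 - 101\right)\right) = \left(61^{2} + 150\right) - \left(21001 + \left(2 - 101\right)\right) = \left(3721 + 150\right) - \left(21001 - 99\right) = 3871 - 20902 = -17031$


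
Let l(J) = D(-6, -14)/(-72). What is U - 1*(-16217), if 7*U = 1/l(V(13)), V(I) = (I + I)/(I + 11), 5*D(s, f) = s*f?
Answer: 794603/49 ≈ 16216.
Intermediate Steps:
D(s, f) = f*s/5 (D(s, f) = (s*f)/5 = (f*s)/5 = f*s/5)
V(I) = 2*I/(11 + I) (V(I) = (2*I)/(11 + I) = 2*I/(11 + I))
l(J) = -7/30 (l(J) = ((1/5)*(-14)*(-6))/(-72) = (84/5)*(-1/72) = -7/30)
U = -30/49 (U = 1/(7*(-7/30)) = (1/7)*(-30/7) = -30/49 ≈ -0.61224)
U - 1*(-16217) = -30/49 - 1*(-16217) = -30/49 + 16217 = 794603/49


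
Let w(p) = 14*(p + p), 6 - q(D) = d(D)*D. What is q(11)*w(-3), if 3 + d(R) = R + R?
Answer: 17052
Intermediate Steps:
d(R) = -3 + 2*R (d(R) = -3 + (R + R) = -3 + 2*R)
q(D) = 6 - D*(-3 + 2*D) (q(D) = 6 - (-3 + 2*D)*D = 6 - D*(-3 + 2*D))
w(p) = 28*p (w(p) = 14*(2*p) = 28*p)
q(11)*w(-3) = (6 - 1*11*(-3 + 2*11))*(28*(-3)) = (6 - 1*11*(-3 + 22))*(-84) = (6 - 1*11*19)*(-84) = (6 - 209)*(-84) = -203*(-84) = 17052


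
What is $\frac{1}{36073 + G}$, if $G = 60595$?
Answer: $\frac{1}{96668} \approx 1.0345 \cdot 10^{-5}$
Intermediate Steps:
$\frac{1}{36073 + G} = \frac{1}{36073 + 60595} = \frac{1}{96668}$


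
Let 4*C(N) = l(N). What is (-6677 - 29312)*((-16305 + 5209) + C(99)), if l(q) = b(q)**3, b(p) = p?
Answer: -33322754935/4 ≈ -8.3307e+9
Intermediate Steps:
l(q) = q**3
C(N) = N**3/4
(-6677 - 29312)*((-16305 + 5209) + C(99)) = (-6677 - 29312)*((-16305 + 5209) + (1/4)*99**3) = -35989*(-11096 + (1/4)*970299) = -35989*(-11096 + 970299/4) = -35989*925915/4 = -33322754935/4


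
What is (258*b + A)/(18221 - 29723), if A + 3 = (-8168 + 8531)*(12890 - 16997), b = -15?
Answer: 249119/1917 ≈ 129.95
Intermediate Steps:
A = -1490844 (A = -3 + (-8168 + 8531)*(12890 - 16997) = -3 + 363*(-4107) = -3 - 1490841 = -1490844)
(258*b + A)/(18221 - 29723) = (258*(-15) - 1490844)/(18221 - 29723) = (-3870 - 1490844)/(-11502) = -1494714*(-1/11502) = 249119/1917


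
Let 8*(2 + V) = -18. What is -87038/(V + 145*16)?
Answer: -348152/9263 ≈ -37.585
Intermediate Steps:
V = -17/4 (V = -2 + (1/8)*(-18) = -2 - 9/4 = -17/4 ≈ -4.2500)
-87038/(V + 145*16) = -87038/(-17/4 + 145*16) = -87038/(-17/4 + 2320) = -87038/9263/4 = -87038*4/9263 = -348152/9263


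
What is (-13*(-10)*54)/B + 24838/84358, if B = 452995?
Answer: 1184368297/3821375221 ≈ 0.30993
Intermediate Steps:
(-13*(-10)*54)/B + 24838/84358 = (-13*(-10)*54)/452995 + 24838/84358 = (130*54)*(1/452995) + 24838*(1/84358) = 7020*(1/452995) + 12419/42179 = 1404/90599 + 12419/42179 = 1184368297/3821375221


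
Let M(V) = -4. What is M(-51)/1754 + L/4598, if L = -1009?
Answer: -894089/4032446 ≈ -0.22172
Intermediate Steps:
M(-51)/1754 + L/4598 = -4/1754 - 1009/4598 = -4*1/1754 - 1009*1/4598 = -2/877 - 1009/4598 = -894089/4032446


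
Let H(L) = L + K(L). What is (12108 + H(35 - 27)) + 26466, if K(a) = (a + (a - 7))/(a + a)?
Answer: 617321/16 ≈ 38583.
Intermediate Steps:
K(a) = (-7 + 2*a)/(2*a) (K(a) = (a + (-7 + a))/((2*a)) = (-7 + 2*a)*(1/(2*a)) = (-7 + 2*a)/(2*a))
H(L) = L + (-7/2 + L)/L
(12108 + H(35 - 27)) + 26466 = (12108 + (1 + (35 - 27) - 7/(2*(35 - 27)))) + 26466 = (12108 + (1 + 8 - 7/2/8)) + 26466 = (12108 + (1 + 8 - 7/2*1/8)) + 26466 = (12108 + (1 + 8 - 7/16)) + 26466 = (12108 + 137/16) + 26466 = 193865/16 + 26466 = 617321/16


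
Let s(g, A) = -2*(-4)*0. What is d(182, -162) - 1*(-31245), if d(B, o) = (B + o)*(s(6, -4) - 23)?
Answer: 30785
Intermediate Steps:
s(g, A) = 0 (s(g, A) = 8*0 = 0)
d(B, o) = -23*B - 23*o (d(B, o) = (B + o)*(0 - 23) = (B + o)*(-23) = -23*B - 23*o)
d(182, -162) - 1*(-31245) = (-23*182 - 23*(-162)) - 1*(-31245) = (-4186 + 3726) + 31245 = -460 + 31245 = 30785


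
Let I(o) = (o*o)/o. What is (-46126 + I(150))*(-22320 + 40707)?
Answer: -845360712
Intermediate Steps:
I(o) = o (I(o) = o**2/o = o)
(-46126 + I(150))*(-22320 + 40707) = (-46126 + 150)*(-22320 + 40707) = -45976*18387 = -845360712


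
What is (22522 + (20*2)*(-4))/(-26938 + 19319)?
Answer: -22362/7619 ≈ -2.9350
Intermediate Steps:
(22522 + (20*2)*(-4))/(-26938 + 19319) = (22522 + 40*(-4))/(-7619) = (22522 - 160)*(-1/7619) = 22362*(-1/7619) = -22362/7619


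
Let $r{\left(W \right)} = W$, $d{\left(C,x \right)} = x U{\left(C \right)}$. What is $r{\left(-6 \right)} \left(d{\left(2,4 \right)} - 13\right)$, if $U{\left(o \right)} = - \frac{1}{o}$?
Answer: $90$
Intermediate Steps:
$d{\left(C,x \right)} = - \frac{x}{C}$ ($d{\left(C,x \right)} = x \left(- \frac{1}{C}\right) = - \frac{x}{C}$)
$r{\left(-6 \right)} \left(d{\left(2,4 \right)} - 13\right) = - 6 \left(\left(-1\right) 4 \cdot \frac{1}{2} - 13\right) = - 6 \left(-2 - 13\right) = \left(-6\right) \left(-15\right) = 90$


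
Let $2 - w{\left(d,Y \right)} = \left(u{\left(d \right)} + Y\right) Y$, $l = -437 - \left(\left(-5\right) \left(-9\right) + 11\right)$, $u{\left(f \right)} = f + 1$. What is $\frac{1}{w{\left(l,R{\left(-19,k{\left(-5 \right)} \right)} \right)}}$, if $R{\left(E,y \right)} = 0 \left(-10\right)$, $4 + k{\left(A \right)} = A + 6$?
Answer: $\frac{1}{2} \approx 0.5$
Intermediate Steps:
$k{\left(A \right)} = 2 + A$ ($k{\left(A \right)} = -4 + \left(A + 6\right) = -4 + \left(6 + A\right) = 2 + A$)
$u{\left(f \right)} = 1 + f$
$R{\left(E,y \right)} = 0$
$l = -493$ ($l = -437 - \left(45 + 11\right) = -437 - 56 = -493$)
$w{\left(d,Y \right)} = 2 - Y \left(1 + Y + d\right)$ ($w{\left(d,Y \right)} = 2 - \left(\left(1 + d\right) + Y\right) Y = 2 - \left(1 + Y + d\right) Y = 2 - Y \left(1 + Y + d\right)$)
$\frac{1}{w{\left(l,R{\left(-19,k{\left(-5 \right)} \right)} \right)}} = \frac{1}{2 - 0^{2} - 0 \left(1 - 493\right)} = \frac{1}{2 - 0 - 0 \left(-492\right)} = \frac{1}{2 + 0 + 0} = \frac{1}{2}$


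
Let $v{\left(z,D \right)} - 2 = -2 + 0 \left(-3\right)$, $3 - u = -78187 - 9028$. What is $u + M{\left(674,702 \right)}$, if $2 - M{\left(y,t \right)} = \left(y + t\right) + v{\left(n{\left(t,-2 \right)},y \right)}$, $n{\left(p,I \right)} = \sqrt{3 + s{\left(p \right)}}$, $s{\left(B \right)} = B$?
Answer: $85844$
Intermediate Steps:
$u = 87218$ ($u = 3 - \left(-78187 - 9028\right) = 3 - -87215 = 3 + 87215 = 87218$)
$n{\left(p,I \right)} = \sqrt{3 + p}$
$v{\left(z,D \right)} = 0$ ($v{\left(z,D \right)} = 2 + \left(-2 + 0 \left(-3\right)\right) = 2 + \left(-2 + 0\right) = 2 - 2 = 0$)
$M{\left(y,t \right)} = 2 - t - y$ ($M{\left(y,t \right)} = 2 - \left(\left(y + t\right) + 0\right) = 2 - \left(\left(t + y\right) + 0\right) = 2 - \left(t + y\right) = 2 - t - y$)
$u + M{\left(674,702 \right)} = 87218 - 1374 = 85844$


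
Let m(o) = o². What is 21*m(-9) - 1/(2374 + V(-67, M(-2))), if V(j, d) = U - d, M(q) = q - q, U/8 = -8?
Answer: 3929309/2310 ≈ 1701.0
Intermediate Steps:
U = -64 (U = 8*(-8) = -64)
M(q) = 0
V(j, d) = -64 - d
21*m(-9) - 1/(2374 + V(-67, M(-2))) = 21*(-9)² - 1/(2374 + (-64 - 1*0)) = 21*81 - 1/(2374 + (-64 + 0)) = 1701 - 1/(2374 - 64) = 1701 - 1/2310 = 3929309/2310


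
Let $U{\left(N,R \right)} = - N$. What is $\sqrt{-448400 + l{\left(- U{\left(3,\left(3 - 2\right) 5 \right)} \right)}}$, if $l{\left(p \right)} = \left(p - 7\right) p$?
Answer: $2 i \sqrt{112103} \approx 669.64 i$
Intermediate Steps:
$l{\left(p \right)} = p \left(-7 + p\right)$ ($l{\left(p \right)} = \left(-7 + p\right) p = p \left(-7 + p\right)$)
$\sqrt{-448400 + l{\left(- U{\left(3,\left(3 - 2\right) 5 \right)} \right)}} = \sqrt{-448400 + - \left(-1\right) 3 \left(-7 - \left(-1\right) 3\right)} = \sqrt{-448400 + \left(-1\right) \left(-3\right) \left(-7 - -3\right)} = \sqrt{-448400 + 3 \left(-7 + 3\right)} = \sqrt{-448400 + 3 \left(-4\right)} = \sqrt{-448400 - 12} = \sqrt{-448412} = 2 i \sqrt{112103}$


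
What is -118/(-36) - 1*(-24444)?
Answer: 440051/18 ≈ 24447.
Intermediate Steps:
-118/(-36) - 1*(-24444) = -1/36*(-118) + 24444 = 59/18 + 24444 = 440051/18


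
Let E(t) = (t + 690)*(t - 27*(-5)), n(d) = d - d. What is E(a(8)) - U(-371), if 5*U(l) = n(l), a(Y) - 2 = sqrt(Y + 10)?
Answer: 94822 + 2487*sqrt(2) ≈ 98339.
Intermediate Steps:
n(d) = 0
a(Y) = 2 + sqrt(10 + Y) (a(Y) = 2 + sqrt(Y + 10) = 2 + sqrt(10 + Y))
E(t) = (135 + t)*(690 + t) (E(t) = (690 + t)*(t + 135) = (690 + t)*(135 + t) = (135 + t)*(690 + t))
U(l) = 0 (U(l) = (1/5)*0 = 0)
E(a(8)) - U(-371) = (93150 + (2 + sqrt(10 + 8))**2 + 825*(2 + sqrt(10 + 8))) - 1*0 = (93150 + (2 + sqrt(18))**2 + 825*(2 + sqrt(18))) + 0 = (93150 + (2 + 3*sqrt(2))**2 + 825*(2 + 3*sqrt(2))) + 0 = (93150 + (2 + 3*sqrt(2))**2 + (1650 + 2475*sqrt(2))) + 0 = (94800 + (2 + 3*sqrt(2))**2 + 2475*sqrt(2)) + 0 = 94800 + (2 + 3*sqrt(2))**2 + 2475*sqrt(2)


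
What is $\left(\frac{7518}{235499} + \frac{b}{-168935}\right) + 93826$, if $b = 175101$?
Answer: $\frac{3732735828952621}{39784023565} \approx 93825.0$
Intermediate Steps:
$\left(\frac{7518}{235499} + \frac{b}{-168935}\right) + 93826 = \left(\frac{7518}{235499} + \frac{175101}{-168935}\right) + 93826 = \left(7518 \cdot \frac{1}{235499} + 175101 \left(- \frac{1}{168935}\right)\right) + 93826 = \left(\frac{7518}{235499} - \frac{175101}{168935}\right) + 93826 = - \frac{39966057069}{39784023565} + 93826 = \frac{3732735828952621}{39784023565}$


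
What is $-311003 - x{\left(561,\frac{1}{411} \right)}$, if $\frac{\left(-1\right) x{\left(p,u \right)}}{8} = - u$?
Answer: $- \frac{127822241}{411} \approx -3.11 \cdot 10^{5}$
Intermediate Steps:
$x{\left(p,u \right)} = 8 u$ ($x{\left(p,u \right)} = - 8 \left(- u\right) = 8 u$)
$-311003 - x{\left(561,\frac{1}{411} \right)} = -311003 - \frac{8}{411} = - \frac{127822241}{411}$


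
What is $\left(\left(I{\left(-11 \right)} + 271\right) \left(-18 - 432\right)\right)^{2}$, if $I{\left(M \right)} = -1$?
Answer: $14762250000$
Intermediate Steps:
$\left(\left(I{\left(-11 \right)} + 271\right) \left(-18 - 432\right)\right)^{2} = \left(\left(-1 + 271\right) \left(-18 - 432\right)\right)^{2} = \left(270 \left(-450\right)\right)^{2} = \left(-121500\right)^{2} = 14762250000$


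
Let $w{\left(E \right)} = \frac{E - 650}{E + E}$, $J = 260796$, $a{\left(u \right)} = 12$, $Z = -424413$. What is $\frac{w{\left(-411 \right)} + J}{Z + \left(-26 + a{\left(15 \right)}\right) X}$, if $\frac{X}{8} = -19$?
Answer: $- \frac{214375373}{347118270} \approx -0.61759$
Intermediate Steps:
$X = -152$ ($X = 8 \left(-19\right) = -152$)
$w{\left(E \right)} = \frac{-650 + E}{2 E}$
$\frac{w{\left(-411 \right)} + J}{Z + \left(-26 + a{\left(15 \right)}\right) X} = \frac{\frac{-650 - 411}{2 \left(-411\right)} + 260796}{-424413 + \left(-26 + 12\right) \left(-152\right)} = \frac{\frac{1}{2} \left(- \frac{1}{411}\right) \left(-1061\right) + 260796}{-424413 - -2128} = \frac{\frac{1061}{822} + 260796}{-424413 + 2128} = \frac{214375373}{822 \left(-422285\right)} = \frac{214375373}{822} \left(- \frac{1}{422285}\right) = - \frac{214375373}{347118270}$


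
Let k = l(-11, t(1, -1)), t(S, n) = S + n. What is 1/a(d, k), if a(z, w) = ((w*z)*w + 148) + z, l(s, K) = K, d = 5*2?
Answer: 1/158 ≈ 0.0063291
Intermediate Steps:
d = 10
k = 0 (k = 1 - 1 = 0)
a(z, w) = 148 + z + z*w² (a(z, w) = (z*w² + 148) + z = (148 + z*w²) + z = 148 + z + z*w²)
1/a(d, k) = 1/(148 + 10 + 10*0²) = 1/(148 + 10 + 10*0) = 1/(148 + 10 + 0) = 1/158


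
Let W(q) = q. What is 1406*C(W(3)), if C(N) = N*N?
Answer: 12654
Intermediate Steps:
C(N) = N²
1406*C(W(3)) = 1406*3² = 1406*9 = 12654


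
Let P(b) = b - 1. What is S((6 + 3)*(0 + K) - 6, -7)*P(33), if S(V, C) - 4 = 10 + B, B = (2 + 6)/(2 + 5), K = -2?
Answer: 3392/7 ≈ 484.57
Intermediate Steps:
B = 8/7 ≈ 1.1429
P(b) = -1 + b
S(V, C) = 106/7 (S(V, C) = 4 + (10 + 8/7) = 4 + 78/7 = 106/7)
S((6 + 3)*(0 + K) - 6, -7)*P(33) = 106*(-1 + 33)/7 = (106/7)*32 = 3392/7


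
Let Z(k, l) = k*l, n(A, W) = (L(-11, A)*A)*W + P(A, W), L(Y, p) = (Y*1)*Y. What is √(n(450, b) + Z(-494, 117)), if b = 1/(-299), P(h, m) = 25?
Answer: I*√5181244523/299 ≈ 240.74*I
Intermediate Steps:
L(Y, p) = Y² (L(Y, p) = Y*Y = Y²)
b = -1/299 ≈ -0.0033445
n(A, W) = 25 + 121*A*W (n(A, W) = ((-11)²*A)*W + 25 = (121*A)*W + 25 = 121*A*W + 25 = 25 + 121*A*W)
√(n(450, b) + Z(-494, 117)) = √((25 + 121*450*(-1/299)) - 494*117) = √((25 - 54450/299) - 57798) = √(-46975/299 - 57798) = √(-17328577/299) = I*√5181244523/299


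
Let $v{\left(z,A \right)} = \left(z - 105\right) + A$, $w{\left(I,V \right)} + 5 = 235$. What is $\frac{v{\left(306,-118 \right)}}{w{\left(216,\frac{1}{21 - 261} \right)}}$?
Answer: $\frac{83}{230} \approx 0.36087$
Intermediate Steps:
$w{\left(I,V \right)} = 230$ ($w{\left(I,V \right)} = -5 + 235 = 230$)
$v{\left(z,A \right)} = -105 + A + z$ ($v{\left(z,A \right)} = \left(-105 + z\right) + A = -105 + A + z$)
$\frac{v{\left(306,-118 \right)}}{w{\left(216,\frac{1}{21 - 261} \right)}} = \frac{-105 - 118 + 306}{230} = 83 \cdot \frac{1}{230} = \frac{83}{230}$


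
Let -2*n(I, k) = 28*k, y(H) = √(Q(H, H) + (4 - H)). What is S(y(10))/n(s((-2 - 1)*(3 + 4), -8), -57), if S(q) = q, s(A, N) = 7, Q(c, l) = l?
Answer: 1/399 ≈ 0.0025063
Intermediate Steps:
y(H) = 2 (y(H) = √(H + (4 - H)) = √4 = 2)
n(I, k) = -14*k
S(y(10))/n(s((-2 - 1)*(3 + 4), -8), -57) = 2/((-14*(-57))) = 2/798 = 2*(1/798) = 1/399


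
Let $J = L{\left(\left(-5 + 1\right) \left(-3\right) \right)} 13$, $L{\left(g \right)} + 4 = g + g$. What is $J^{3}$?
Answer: $17576000$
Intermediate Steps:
$L{\left(g \right)} = -4 + 2 g$ ($L{\left(g \right)} = -4 + \left(g + g\right) = -4 + 2 g$)
$J = 260$ ($J = \left(-4 + 2 \left(-5 + 1\right) \left(-3\right)\right) 13 = \left(-4 + 2 \left(\left(-4\right) \left(-3\right)\right)\right) 13 = \left(-4 + 2 \cdot 12\right) 13 = \left(-4 + 24\right) 13 = 20 \cdot 13 = 260$)
$J^{3} = 260^{3} = 17576000$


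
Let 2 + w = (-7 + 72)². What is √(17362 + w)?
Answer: √21585 ≈ 146.92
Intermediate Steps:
w = 4223 (w = -2 + (-7 + 72)² = -2 + 65² = -2 + 4225 = 4223)
√(17362 + w) = √(17362 + 4223) = √21585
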